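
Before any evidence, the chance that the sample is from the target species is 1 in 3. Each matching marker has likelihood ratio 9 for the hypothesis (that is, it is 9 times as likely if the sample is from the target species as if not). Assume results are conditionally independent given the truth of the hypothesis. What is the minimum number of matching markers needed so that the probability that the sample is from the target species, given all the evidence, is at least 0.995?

3

Prior odds: (1/3) ÷ (2/3) = 0.5.
Likelihood ratio per matching marker = 9.
Target posterior odds = 0.995/0.005 = 199.
Need 0.5 × 9ⁿ ≥ 199, i.e. 9ⁿ ≥ 398.
9² = 81 falls short of 398 but 9³ = 729 reaches it, so n = 3.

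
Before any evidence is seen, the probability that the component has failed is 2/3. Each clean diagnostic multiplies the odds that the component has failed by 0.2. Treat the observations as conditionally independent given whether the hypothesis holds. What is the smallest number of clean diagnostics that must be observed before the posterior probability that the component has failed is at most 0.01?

Prior odds = (2/3)/(1/3) = 2.
Likelihood ratio per clean diagnostic = 0.2.
Target posterior odds = 0.01/0.99 = 1/99.
Require 0.2ⁿ ≤ 1/99 ÷ 2 = 1/198.
0.2³ = 0.008 is still above 1/198 but 0.2⁴ = 0.0016 is at or below it, so n = 4.

4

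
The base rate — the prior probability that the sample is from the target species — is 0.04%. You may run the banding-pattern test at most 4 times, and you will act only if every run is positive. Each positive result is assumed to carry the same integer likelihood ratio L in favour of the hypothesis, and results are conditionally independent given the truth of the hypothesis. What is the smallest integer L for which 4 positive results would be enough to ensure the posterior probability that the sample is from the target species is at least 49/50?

Prior odds = 0.0004/0.9996 = 1/2499.
Target odds = 0.98/0.02 = 49.
Need L⁴ ≥ 49 ÷ (1/2499) = 122451.
18⁴ = 104976 < 122451 ≤ 130321 = 19⁴, so L = 19.

19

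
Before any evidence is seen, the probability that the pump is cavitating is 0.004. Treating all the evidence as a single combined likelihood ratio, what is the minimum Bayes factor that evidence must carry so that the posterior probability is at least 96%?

Prior odds = 0.004/0.996 = 1/249.
Target odds = 0.96/0.04 = 24.
Required Bayes factor = 24 ÷ (1/249) = 5976.

5976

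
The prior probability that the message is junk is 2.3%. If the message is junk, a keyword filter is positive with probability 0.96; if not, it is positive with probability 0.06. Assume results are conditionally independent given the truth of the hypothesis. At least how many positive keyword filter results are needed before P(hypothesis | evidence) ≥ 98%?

Prior odds = 0.023/0.977 = 23/977.
Likelihood ratio of a positive = 0.96/0.06 = 16.
Target odds: 0.98 ÷ 0.02 = 49.
Require 16ⁿ ≥ 49 ÷ (23/977) = 47873/23.
16² = 256 falls short of 47873/23 but 16³ = 4096 reaches it, so n = 3.

3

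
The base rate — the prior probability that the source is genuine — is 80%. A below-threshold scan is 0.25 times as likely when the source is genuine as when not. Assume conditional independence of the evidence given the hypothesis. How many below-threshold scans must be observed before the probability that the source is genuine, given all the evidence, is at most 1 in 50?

Prior odds: 0.8 ÷ 0.2 = 4.
Likelihood ratio per below-threshold scan = 0.25.
Target posterior odds = 0.02/0.98 = 1/49.
Need 4 × 0.25ⁿ ≤ 1/49, i.e. 0.25ⁿ ≤ 1/196.
0.25³ = 0.015625 is still above 1/196 but 0.25⁴ = 0.00390625 is at or below it, so n = 4.

4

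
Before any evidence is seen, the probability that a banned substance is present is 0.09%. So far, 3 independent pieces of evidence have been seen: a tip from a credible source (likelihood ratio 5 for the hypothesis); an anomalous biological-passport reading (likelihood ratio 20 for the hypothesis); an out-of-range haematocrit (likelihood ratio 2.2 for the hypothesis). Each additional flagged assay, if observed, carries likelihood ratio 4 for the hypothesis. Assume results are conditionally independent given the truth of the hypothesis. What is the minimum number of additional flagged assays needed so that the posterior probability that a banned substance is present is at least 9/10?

Prior odds = 0.0009/0.9991 = 9/9991.
Combined Bayes factor of the evidence already in hand = 5 × 20 × 2.2 = 220.
Odds after that evidence = (9/9991) × 220 = 1980/9991.
Target odds = 0.9/0.1 = 9.
Need 4ⁿ ≥ 9 ÷ (1980/9991) = 9991/220.
4² = 16 falls short of 9991/220 but 4³ = 64 reaches it, so n = 3.

3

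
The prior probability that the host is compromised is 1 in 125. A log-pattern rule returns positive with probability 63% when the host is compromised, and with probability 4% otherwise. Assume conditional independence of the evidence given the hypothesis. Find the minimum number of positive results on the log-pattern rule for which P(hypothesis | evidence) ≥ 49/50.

4

Prior odds: 0.008 ÷ 0.992 = 1/124.
Likelihood ratio of a positive result = 0.63/0.04 = 15.75.
Target posterior odds = 0.98/0.02 = 49.
Need (1/124) × 15.75ⁿ ≥ 49, i.e. 15.75ⁿ ≥ 6076.
15.75³ = 3906.984375 falls short of 6076 but 15.75⁴ = 15752961/256 reaches it, so n = 4.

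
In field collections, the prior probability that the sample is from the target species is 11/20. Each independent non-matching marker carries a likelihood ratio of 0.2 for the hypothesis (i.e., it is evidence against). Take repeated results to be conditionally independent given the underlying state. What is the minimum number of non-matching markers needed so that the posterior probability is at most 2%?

Prior odds: 0.55 ÷ 0.45 = 11/9.
Likelihood ratio per non-matching marker = 0.2.
Target posterior odds = 0.02/0.98 = 1/49.
Require 0.2ⁿ ≤ 1/49 ÷ (11/9) = 9/539.
0.2² = 0.04 is still above 9/539 but 0.2³ = 0.008 is at or below it, so n = 3.

3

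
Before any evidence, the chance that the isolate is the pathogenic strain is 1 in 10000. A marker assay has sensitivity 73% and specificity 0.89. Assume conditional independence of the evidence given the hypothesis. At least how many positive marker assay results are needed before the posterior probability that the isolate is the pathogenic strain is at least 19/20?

7

Prior odds = 0.0001/0.9999 = 1/9999.
False-positive rate = 1 − 0.89 = 0.11; likelihood ratio of a positive = 0.73/0.11 = 73/11.
Target odds: 0.95 ÷ 0.05 = 19.
Need (1/9999) × (73/11)ⁿ ≥ 19, i.e. (73/11)ⁿ ≥ 189981.
(73/11)⁶ ≈85424.2 falls short of 189981 but (73/11)⁷ ≈566906 reaches it, so n = 7.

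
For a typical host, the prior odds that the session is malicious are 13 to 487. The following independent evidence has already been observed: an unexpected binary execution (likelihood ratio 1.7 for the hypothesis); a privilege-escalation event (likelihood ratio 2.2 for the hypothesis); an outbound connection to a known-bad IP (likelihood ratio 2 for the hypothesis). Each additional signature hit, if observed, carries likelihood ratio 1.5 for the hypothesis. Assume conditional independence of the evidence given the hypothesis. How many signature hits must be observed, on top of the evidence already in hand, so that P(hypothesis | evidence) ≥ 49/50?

Prior odds = 13/487.
Combined Bayes factor of the evidence already in hand = 1.7 × 2.2 × 2 = 7.48.
Odds after that evidence = (13/487) × 7.48 = 2431/12175.
Target odds = 0.98/0.02 = 49.
Need 1.5ⁿ ≥ 49 ÷ (2431/12175) = 596575/2431.
1.5¹³ = 1594323/8192 falls short of 596575/2431 but 1.5¹⁴ = 4782969/16384 reaches it, so n = 14.

14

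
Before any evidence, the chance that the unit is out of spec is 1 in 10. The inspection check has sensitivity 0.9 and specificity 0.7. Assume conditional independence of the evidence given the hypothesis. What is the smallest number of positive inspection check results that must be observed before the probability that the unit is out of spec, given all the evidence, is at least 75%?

Prior odds = 0.1/0.9 = 1/9.
False-positive rate = 1 − 0.7 = 0.3; likelihood ratio of a positive = 0.9/0.3 = 3.
Target odds: 0.75 ÷ 0.25 = 3.
Require 3ⁿ ≥ 3 ÷ (1/9) = 27.
3² = 9 falls short of 27 but 3³ = 27 reaches it, so n = 3.

3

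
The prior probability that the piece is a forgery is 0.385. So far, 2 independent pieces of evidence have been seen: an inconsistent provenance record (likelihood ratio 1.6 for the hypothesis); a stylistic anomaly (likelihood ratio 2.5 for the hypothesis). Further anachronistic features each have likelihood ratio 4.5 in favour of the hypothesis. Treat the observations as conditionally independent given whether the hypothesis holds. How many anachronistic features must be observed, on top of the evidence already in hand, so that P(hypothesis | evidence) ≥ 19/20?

Prior odds = 0.385/0.615 = 77/123.
Combined Bayes factor of the evidence already in hand = 1.6 × 2.5 = 4.
Odds after that evidence = (77/123) × 4 = 308/123.
Target odds = 0.95/0.05 = 19.
Need 4.5ⁿ ≥ 19 ÷ (308/123) = 2337/308.
4.5¹ = 4.5 falls short of 2337/308 but 4.5² = 20.25 reaches it, so n = 2.

2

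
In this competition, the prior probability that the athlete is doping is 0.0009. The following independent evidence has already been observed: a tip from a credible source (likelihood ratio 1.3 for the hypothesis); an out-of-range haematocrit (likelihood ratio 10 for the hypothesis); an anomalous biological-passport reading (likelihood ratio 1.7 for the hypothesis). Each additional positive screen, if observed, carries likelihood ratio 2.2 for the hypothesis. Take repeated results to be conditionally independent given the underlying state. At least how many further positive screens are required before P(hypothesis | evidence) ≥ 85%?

8

Prior odds = 0.0009/0.9991 = 9/9991.
Combined Bayes factor of the evidence already in hand = 1.3 × 10 × 1.7 = 22.1.
Odds after that evidence = (9/9991) × 22.1 = 1989/99910.
Target odds = 0.85/0.15 = 17/3.
Need 2.2ⁿ ≥ 17/3 ÷ (1989/99910) = 99910/351.
2.2⁷ = 19487171/78125 falls short of 99910/351 but 2.2⁸ = 214358881/390625 reaches it, so n = 8.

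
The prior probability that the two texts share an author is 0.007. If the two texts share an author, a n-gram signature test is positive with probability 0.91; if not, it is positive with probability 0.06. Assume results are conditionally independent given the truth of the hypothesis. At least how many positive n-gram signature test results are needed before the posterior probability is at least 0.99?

4

Prior odds: 0.007 ÷ 0.993 = 7/993.
Likelihood ratio of a positive = 0.91/0.06 = 91/6.
Target odds: 0.99 ÷ 0.01 = 99.
Need (7/993) × (91/6)ⁿ ≥ 99, i.e. (91/6)ⁿ ≥ 98307/7.
(91/6)³ = 753571/216 falls short of 98307/7 but (91/6)⁴ = 68574961/1296 reaches it, so n = 4.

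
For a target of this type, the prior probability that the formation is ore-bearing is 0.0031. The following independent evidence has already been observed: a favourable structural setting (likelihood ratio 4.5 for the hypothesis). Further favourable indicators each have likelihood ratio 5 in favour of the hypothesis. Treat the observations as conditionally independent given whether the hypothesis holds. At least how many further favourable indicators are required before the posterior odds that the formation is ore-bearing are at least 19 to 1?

5

Prior odds = 0.0031/0.9969 = 31/9969.
Bayes factor of the evidence already in hand = 4.5.
Odds after that evidence = (31/9969) × 4.5 = 93/6646.
Target odds = 19.
Need 5ⁿ ≥ 19 ÷ (93/6646) = 126274/93.
5⁴ = 625 falls short of 126274/93 but 5⁵ = 3125 reaches it, so n = 5.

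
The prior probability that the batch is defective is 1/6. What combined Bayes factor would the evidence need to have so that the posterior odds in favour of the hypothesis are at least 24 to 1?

Prior odds = (1/6)/(5/6) = 0.2.
Target odds = 24.
Required Bayes factor = 24 ÷ 0.2 = 120.

120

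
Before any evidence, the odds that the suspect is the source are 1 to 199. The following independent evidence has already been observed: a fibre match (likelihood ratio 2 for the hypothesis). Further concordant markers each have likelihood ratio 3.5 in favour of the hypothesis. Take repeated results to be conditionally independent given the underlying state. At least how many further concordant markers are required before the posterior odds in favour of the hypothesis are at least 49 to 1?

Prior odds = 1/199.
Bayes factor of the evidence already in hand = 2.
Odds after that evidence = (1/199) × 2 = 2/199.
Target odds = 49.
Need 3.5ⁿ ≥ 49 ÷ (2/199) = 4875.5.
3.5⁶ = 1838.265625 falls short of 4875.5 but 3.5⁷ = 823543/128 reaches it, so n = 7.

7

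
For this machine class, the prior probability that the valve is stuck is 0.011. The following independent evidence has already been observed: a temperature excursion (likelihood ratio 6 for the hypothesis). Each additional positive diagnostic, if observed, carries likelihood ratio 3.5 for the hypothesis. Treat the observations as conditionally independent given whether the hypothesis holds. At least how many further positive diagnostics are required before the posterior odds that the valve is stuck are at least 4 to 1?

Prior odds = 0.011/0.989 = 11/989.
Bayes factor of the evidence already in hand = 6.
Odds after that evidence = (11/989) × 6 = 66/989.
Target odds = 4.
Need 3.5ⁿ ≥ 4 ÷ (66/989) = 1978/33.
3.5³ = 42.875 falls short of 1978/33 but 3.5⁴ = 150.0625 reaches it, so n = 4.

4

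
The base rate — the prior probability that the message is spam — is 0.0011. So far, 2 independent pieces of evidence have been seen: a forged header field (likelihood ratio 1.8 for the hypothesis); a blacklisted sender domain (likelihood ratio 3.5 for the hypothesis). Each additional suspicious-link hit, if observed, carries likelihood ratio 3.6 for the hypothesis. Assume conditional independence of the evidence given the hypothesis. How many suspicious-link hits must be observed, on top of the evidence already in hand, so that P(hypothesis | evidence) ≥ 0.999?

Prior odds = 0.0011/0.9989 = 11/9989.
Combined Bayes factor of the evidence already in hand = 1.8 × 3.5 = 6.3.
Odds after that evidence = (11/9989) × 6.3 = 99/14270.
Target odds = 0.999/0.001 = 999.
Need 3.6ⁿ ≥ 999 ÷ (99/14270) = 1583970/11.
3.6⁹ ≈101560 falls short of 1583970/11 but 3.6¹⁰ ≈365616 reaches it, so n = 10.

10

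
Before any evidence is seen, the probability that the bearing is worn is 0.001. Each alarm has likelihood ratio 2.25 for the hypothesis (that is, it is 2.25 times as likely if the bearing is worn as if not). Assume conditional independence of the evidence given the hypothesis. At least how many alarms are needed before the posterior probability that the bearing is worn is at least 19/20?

Prior odds = 0.001/0.999 = 1/999.
Likelihood ratio per alarm = 2.25.
Target posterior odds = 0.95/0.05 = 19.
Require 2.25ⁿ ≥ 19 ÷ (1/999) = 18981.
2.25¹² ≈16834.1 falls short of 18981 but 2.25¹³ ≈37876.8 reaches it, so n = 13.

13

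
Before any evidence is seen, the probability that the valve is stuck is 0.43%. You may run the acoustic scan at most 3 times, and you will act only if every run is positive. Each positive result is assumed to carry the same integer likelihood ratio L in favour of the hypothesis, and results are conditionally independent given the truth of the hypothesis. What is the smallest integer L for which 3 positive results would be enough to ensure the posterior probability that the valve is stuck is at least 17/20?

11

Prior odds = 0.0043/0.9957 = 43/9957.
Target odds = 0.85/0.15 = 17/3.
Need L³ ≥ 17/3 ÷ (43/9957) = 56423/43.
10³ = 1000 < 56423/43 ≤ 1331 = 11³, so L = 11.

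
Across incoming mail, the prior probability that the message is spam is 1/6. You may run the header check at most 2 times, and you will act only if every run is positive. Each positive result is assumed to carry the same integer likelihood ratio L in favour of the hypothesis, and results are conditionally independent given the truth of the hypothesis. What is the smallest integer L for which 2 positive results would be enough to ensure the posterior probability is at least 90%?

7

Prior odds = (1/6)/(5/6) = 0.2.
Target odds = 0.9/0.1 = 9.
Need L² ≥ 9 ÷ 0.2 = 45.
6² = 36 < 45 ≤ 49 = 7², so L = 7.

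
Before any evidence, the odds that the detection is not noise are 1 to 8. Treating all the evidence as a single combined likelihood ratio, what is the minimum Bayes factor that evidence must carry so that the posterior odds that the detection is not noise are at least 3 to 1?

24

Prior odds = 0.125.
Target odds = 3.
Required Bayes factor = 3 ÷ 0.125 = 24.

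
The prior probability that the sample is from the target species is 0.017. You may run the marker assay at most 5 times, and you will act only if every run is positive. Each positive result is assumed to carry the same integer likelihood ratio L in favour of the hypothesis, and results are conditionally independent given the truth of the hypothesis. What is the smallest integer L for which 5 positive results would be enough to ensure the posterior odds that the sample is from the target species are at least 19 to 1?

Prior odds = 0.017/0.983 = 17/983.
Target odds = 19.
Need L⁵ ≥ 19 ÷ (17/983) = 18677/17.
4⁵ = 1024 < 18677/17 ≤ 3125 = 5⁵, so L = 5.

5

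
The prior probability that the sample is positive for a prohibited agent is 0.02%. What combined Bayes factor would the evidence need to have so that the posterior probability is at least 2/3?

9998

Prior odds = 0.0002/0.9998 = 1/4999.
Target odds = (2/3)/(1/3) = 2.
Required Bayes factor = 2 ÷ (1/4999) = 9998.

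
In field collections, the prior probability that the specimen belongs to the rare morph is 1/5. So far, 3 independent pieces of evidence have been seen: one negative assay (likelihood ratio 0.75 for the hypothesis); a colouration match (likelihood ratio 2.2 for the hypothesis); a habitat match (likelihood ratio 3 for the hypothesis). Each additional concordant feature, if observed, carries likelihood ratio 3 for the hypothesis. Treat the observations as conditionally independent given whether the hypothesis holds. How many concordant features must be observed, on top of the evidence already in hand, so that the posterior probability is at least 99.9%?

Prior odds = 0.2/0.8 = 0.25.
Combined Bayes factor of the evidence already in hand = 0.75 × 2.2 × 3 = 4.95.
Odds after that evidence = 0.25 × 4.95 = 1.2375.
Target odds = 0.999/0.001 = 999.
Need 3ⁿ ≥ 999 ÷ 1.2375 = 8880/11.
3⁶ = 729 falls short of 8880/11 but 3⁷ = 2187 reaches it, so n = 7.

7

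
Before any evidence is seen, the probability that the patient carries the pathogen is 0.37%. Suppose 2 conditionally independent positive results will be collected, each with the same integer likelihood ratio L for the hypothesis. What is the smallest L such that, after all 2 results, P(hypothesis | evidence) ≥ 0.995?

Prior odds = 0.0037/0.9963 = 37/9963.
Target odds = 0.995/0.005 = 199.
Need L² ≥ 199 ÷ (37/9963) = 1982637/37.
231² = 53361 < 1982637/37 ≤ 53824 = 232², so L = 232.

232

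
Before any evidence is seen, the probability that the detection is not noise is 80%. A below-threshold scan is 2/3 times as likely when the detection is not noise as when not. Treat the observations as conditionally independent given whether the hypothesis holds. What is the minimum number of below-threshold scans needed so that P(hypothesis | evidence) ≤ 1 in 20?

Prior odds = 0.8/0.2 = 4.
Likelihood ratio per below-threshold scan = 2/3.
Target posterior odds = 0.05/0.95 = 1/19.
Require (2/3)ⁿ ≤ 1/19 ÷ 4 = 1/76.
(2/3)¹⁰ = 1024/59049 is still above 1/76 but (2/3)¹¹ = 2048/177147 is at or below it, so n = 11.

11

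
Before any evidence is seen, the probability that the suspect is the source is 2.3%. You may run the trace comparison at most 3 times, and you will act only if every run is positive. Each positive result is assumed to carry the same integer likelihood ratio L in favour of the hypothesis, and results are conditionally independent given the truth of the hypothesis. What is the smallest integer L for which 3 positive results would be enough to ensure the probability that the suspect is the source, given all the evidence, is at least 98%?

13

Prior odds = 0.023/0.977 = 23/977.
Target odds = 0.98/0.02 = 49.
Need L³ ≥ 49 ÷ (23/977) = 47873/23.
12³ = 1728 < 47873/23 ≤ 2197 = 13³, so L = 13.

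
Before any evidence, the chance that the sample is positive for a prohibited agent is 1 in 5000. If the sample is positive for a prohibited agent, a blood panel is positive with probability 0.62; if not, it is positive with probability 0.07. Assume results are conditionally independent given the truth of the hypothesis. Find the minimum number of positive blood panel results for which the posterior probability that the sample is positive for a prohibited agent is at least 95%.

6

Prior odds: 0.0002 ÷ 0.9998 = 1/4999.
Likelihood ratio of a positive = 0.62/0.07 = 62/7.
Target odds: 0.95 ÷ 0.05 = 19.
Require (62/7)ⁿ ≥ 19 ÷ (1/4999) = 94981.
(62/7)⁵ = 916132832/16807 falls short of 94981 but (62/7)⁶ ≈482794 reaches it, so n = 6.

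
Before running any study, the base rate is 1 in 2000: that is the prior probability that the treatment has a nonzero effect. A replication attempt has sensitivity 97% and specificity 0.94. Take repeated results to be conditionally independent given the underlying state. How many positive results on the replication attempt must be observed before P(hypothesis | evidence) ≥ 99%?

5

Prior odds: 0.0005 ÷ 0.9995 = 1/1999.
False-positive rate = 1 − 0.94 = 0.06; likelihood ratio of a positive = 0.97/0.06 = 97/6.
Target odds: 0.99 ÷ 0.01 = 99.
Need (1/1999) × (97/6)ⁿ ≥ 99, i.e. (97/6)ⁿ ≥ 197901.
(97/6)⁴ = 88529281/1296 falls short of 197901 but (97/6)⁵ ≈1.10434e+06 reaches it, so n = 5.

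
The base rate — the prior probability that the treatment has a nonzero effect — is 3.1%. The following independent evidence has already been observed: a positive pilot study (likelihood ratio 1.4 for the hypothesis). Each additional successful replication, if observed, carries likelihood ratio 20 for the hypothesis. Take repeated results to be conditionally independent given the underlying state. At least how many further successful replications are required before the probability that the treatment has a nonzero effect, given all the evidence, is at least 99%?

Prior odds = 0.031/0.969 = 31/969.
Bayes factor of the evidence already in hand = 1.4.
Odds after that evidence = (31/969) × 1.4 = 217/4845.
Target odds = 0.99/0.01 = 99.
Need 20ⁿ ≥ 99 ÷ (217/4845) = 479655/217.
20² = 400 falls short of 479655/217 but 20³ = 8000 reaches it, so n = 3.

3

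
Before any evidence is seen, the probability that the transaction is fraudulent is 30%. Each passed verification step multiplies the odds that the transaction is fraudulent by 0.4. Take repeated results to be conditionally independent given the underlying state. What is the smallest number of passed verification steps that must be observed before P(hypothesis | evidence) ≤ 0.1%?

Prior odds = 0.3/0.7 = 3/7.
Likelihood ratio per passed verification step = 0.4.
Target odds: 0.001 ÷ 0.999 = 1/999.
Require 0.4ⁿ ≤ 1/999 ÷ (3/7) = 7/2997.
0.4⁶ = 64/15625 is still above 7/2997 but 0.4⁷ = 128/78125 is at or below it, so n = 7.

7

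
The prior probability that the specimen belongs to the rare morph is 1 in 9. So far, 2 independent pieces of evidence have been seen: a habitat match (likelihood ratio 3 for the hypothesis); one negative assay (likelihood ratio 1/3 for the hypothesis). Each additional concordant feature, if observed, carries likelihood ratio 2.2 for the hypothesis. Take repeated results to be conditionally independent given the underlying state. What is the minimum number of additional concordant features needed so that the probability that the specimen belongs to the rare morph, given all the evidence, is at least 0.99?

9

Prior odds = (1/9)/(8/9) = 0.125.
Combined Bayes factor of the evidence already in hand = 3 × (1/3) = 1.
Odds after that evidence = 0.125 × 1 = 0.125.
Target odds = 0.99/0.01 = 99.
Need 2.2ⁿ ≥ 99 ÷ 0.125 = 792.
2.2⁸ = 214358881/390625 falls short of 792 but 2.2⁹ ≈1207.27 reaches it, so n = 9.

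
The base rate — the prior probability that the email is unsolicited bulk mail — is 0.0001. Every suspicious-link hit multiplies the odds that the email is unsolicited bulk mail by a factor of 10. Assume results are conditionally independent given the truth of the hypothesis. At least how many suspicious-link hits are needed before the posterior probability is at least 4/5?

5

Prior odds: 0.0001 ÷ 0.9999 = 1/9999.
Likelihood ratio per suspicious-link hit = 10.
Target odds: 0.8 ÷ 0.2 = 4.
Require 10ⁿ ≥ 4 ÷ (1/9999) = 39996.
10⁴ = 10000 falls short of 39996 but 10⁵ = 100000 reaches it, so n = 5.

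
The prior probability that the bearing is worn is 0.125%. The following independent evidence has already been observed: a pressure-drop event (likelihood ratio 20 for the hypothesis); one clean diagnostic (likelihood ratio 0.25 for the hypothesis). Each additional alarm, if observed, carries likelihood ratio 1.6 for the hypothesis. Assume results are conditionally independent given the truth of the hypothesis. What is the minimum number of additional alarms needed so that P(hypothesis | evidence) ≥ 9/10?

Prior odds = 0.00125/0.99875 = 1/799.
Combined Bayes factor of the evidence already in hand = 20 × 0.25 = 5.
Odds after that evidence = (1/799) × 5 = 5/799.
Target odds = 0.9/0.1 = 9.
Need 1.6ⁿ ≥ 9 ÷ (5/799) = 1438.2.
1.6¹⁵ ≈1152.92 falls short of 1438.2 but 1.6¹⁶ ≈1844.67 reaches it, so n = 16.

16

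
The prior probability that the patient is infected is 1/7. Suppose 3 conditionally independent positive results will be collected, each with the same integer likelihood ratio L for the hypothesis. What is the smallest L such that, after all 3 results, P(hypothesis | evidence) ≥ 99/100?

9

Prior odds = (1/7)/(6/7) = 1/6.
Target odds = 0.99/0.01 = 99.
Need L³ ≥ 99 ÷ (1/6) = 594.
8³ = 512 < 594 ≤ 729 = 9³, so L = 9.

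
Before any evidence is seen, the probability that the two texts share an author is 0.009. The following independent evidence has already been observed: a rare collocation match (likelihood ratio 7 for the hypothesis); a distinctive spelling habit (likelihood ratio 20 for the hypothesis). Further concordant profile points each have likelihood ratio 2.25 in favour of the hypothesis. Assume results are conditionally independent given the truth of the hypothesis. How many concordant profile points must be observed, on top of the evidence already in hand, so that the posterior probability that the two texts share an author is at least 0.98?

5

Prior odds = 0.009/0.991 = 9/991.
Combined Bayes factor of the evidence already in hand = 7 × 20 = 140.
Odds after that evidence = (9/991) × 140 = 1260/991.
Target odds = 0.98/0.02 = 49.
Need 2.25ⁿ ≥ 49 ÷ (1260/991) = 6937/180.
2.25⁴ = 25.62890625 falls short of 6937/180 but 2.25⁵ = 59049/1024 reaches it, so n = 5.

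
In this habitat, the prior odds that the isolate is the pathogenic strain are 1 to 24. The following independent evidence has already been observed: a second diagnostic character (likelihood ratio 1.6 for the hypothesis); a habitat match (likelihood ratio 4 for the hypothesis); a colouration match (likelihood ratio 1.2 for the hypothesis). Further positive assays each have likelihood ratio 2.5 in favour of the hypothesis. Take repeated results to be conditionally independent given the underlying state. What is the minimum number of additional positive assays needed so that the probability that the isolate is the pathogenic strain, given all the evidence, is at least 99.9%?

Prior odds = 1/24.
Combined Bayes factor of the evidence already in hand = 1.6 × 4 × 1.2 = 7.68.
Odds after that evidence = (1/24) × 7.68 = 0.32.
Target odds = 0.999/0.001 = 999.
Need 2.5ⁿ ≥ 999 ÷ 0.32 = 3121.875.
2.5⁸ = 390625/256 falls short of 3121.875 but 2.5⁹ = 1953125/512 reaches it, so n = 9.

9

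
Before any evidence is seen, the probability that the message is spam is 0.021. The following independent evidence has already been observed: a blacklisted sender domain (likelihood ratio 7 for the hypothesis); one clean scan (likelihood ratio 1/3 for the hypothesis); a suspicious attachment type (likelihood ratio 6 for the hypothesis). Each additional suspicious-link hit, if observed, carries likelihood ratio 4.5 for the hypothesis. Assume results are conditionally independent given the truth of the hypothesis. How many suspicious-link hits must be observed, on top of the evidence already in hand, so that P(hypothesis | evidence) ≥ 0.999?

6

Prior odds = 0.021/0.979 = 21/979.
Combined Bayes factor of the evidence already in hand = 7 × (1/3) × 6 = 14.
Odds after that evidence = (21/979) × 14 = 294/979.
Target odds = 0.999/0.001 = 999.
Need 4.5ⁿ ≥ 999 ÷ (294/979) = 326007/98.
4.5⁵ = 1845.28125 falls short of 326007/98 but 4.5⁶ = 8303.765625 reaches it, so n = 6.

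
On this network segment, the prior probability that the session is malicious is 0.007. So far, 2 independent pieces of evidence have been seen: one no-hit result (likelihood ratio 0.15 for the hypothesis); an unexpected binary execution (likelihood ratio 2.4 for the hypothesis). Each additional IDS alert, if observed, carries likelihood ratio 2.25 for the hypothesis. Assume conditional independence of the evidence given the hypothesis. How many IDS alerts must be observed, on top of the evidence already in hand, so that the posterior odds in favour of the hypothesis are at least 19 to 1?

12

Prior odds = 0.007/0.993 = 7/993.
Combined Bayes factor of the evidence already in hand = 0.15 × 2.4 = 0.36.
Odds after that evidence = (7/993) × 0.36 = 21/8275.
Target odds = 19.
Need 2.25ⁿ ≥ 19 ÷ (21/8275) = 157225/21.
2.25¹¹ ≈7481.83 falls short of 157225/21 but 2.25¹² ≈16834.1 reaches it, so n = 12.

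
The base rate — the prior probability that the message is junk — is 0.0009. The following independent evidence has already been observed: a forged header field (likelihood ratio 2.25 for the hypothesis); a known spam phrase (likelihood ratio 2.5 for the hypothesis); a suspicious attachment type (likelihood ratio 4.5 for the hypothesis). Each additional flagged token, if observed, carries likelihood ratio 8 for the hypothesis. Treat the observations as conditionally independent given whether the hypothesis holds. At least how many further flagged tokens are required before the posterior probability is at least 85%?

Prior odds = 0.0009/0.9991 = 9/9991.
Combined Bayes factor of the evidence already in hand = 2.25 × 2.5 × 4.5 = 25.3125.
Odds after that evidence = (9/9991) × 25.3125 = 3645/159856.
Target odds = 0.85/0.15 = 17/3.
Need 8ⁿ ≥ 17/3 ÷ (3645/159856) = 2717552/10935.
8² = 64 falls short of 2717552/10935 but 8³ = 512 reaches it, so n = 3.

3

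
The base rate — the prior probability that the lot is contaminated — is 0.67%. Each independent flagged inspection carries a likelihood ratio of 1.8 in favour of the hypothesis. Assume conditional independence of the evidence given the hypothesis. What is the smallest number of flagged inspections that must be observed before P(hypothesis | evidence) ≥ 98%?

16

Prior odds = 0.0067/0.9933 = 67/9933.
Likelihood ratio per flagged inspection = 1.8.
Target posterior odds = 0.98/0.02 = 49.
Require 1.8ⁿ ≥ 49 ÷ (67/9933) = 486717/67.
1.8¹⁵ ≈6746.64 falls short of 486717/67 but 1.8¹⁶ ≈12144 reaches it, so n = 16.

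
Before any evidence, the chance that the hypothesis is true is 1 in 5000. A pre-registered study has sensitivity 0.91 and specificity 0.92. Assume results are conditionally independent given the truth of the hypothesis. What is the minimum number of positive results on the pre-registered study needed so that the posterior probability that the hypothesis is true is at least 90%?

Prior odds = 0.0002/0.9998 = 1/4999.
False-positive rate = 1 − 0.92 = 0.08; likelihood ratio of a positive = 0.91/0.08 = 11.375.
Target odds: 0.9 ÷ 0.1 = 9.
Need (1/4999) × 11.375ⁿ ≥ 9, i.e. 11.375ⁿ ≥ 44991.
11.375⁴ = 68574961/4096 falls short of 44991 but 11.375⁵ ≈190439 reaches it, so n = 5.

5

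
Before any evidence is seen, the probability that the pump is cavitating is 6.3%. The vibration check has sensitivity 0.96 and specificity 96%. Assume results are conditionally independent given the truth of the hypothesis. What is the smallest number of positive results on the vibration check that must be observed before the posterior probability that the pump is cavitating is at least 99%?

Prior odds = 0.063/0.937 = 63/937.
False-positive rate = 1 − 0.96 = 0.04; likelihood ratio of a positive = 0.96/0.04 = 24.
Target odds: 0.99 ÷ 0.01 = 99.
Need (63/937) × 24ⁿ ≥ 99, i.e. 24ⁿ ≥ 10307/7.
24² = 576 falls short of 10307/7 but 24³ = 13824 reaches it, so n = 3.

3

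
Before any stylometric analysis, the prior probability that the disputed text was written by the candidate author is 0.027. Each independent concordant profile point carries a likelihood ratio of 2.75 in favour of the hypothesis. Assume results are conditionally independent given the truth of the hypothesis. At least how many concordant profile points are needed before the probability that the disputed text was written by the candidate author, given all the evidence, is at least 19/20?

Prior odds: 0.027 ÷ 0.973 = 27/973.
Likelihood ratio per concordant profile point = 2.75.
Target odds: 0.95 ÷ 0.05 = 19.
Require 2.75ⁿ ≥ 19 ÷ (27/973) = 18487/27.
2.75⁶ = 1771561/4096 falls short of 18487/27 but 2.75⁷ = 19487171/16384 reaches it, so n = 7.

7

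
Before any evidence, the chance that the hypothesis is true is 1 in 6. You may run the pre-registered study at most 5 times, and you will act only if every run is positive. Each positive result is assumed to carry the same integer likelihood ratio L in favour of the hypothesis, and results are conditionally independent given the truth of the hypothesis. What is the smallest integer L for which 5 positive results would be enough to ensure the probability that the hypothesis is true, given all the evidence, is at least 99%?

Prior odds = (1/6)/(5/6) = 0.2.
Target odds = 0.99/0.01 = 99.
Need L⁵ ≥ 99 ÷ 0.2 = 495.
3⁵ = 243 < 495 ≤ 1024 = 4⁵, so L = 4.

4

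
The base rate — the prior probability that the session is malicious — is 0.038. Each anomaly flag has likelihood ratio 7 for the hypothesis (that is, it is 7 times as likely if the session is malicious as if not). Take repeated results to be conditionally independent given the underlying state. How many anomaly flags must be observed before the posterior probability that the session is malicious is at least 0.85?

Prior odds: 0.038 ÷ 0.962 = 19/481.
Likelihood ratio per anomaly flag = 7.
Target posterior odds = 0.85/0.15 = 17/3.
Need (19/481) × 7ⁿ ≥ 17/3, i.e. 7ⁿ ≥ 8177/57.
7² = 49 falls short of 8177/57 but 7³ = 343 reaches it, so n = 3.

3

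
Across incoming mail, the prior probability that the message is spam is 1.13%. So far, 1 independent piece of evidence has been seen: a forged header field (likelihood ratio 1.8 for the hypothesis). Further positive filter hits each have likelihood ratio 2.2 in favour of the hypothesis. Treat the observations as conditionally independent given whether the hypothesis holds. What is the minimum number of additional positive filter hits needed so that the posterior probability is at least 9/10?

Prior odds = 0.0113/0.9887 = 113/9887.
Bayes factor of the evidence already in hand = 1.8.
Odds after that evidence = (113/9887) × 1.8 = 1017/49435.
Target odds = 0.9/0.1 = 9.
Need 2.2ⁿ ≥ 9 ÷ (1017/49435) = 49435/113.
2.2⁷ = 19487171/78125 falls short of 49435/113 but 2.2⁸ = 214358881/390625 reaches it, so n = 8.

8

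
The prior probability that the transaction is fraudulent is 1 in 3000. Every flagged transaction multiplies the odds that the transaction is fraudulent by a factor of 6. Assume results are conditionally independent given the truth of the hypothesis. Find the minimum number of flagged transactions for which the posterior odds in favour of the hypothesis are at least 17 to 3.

6

Prior odds = (1/3000)/(2999/3000) = 1/2999.
Likelihood ratio per flagged transaction = 6.
Target odds = 17/3.
Require 6ⁿ ≥ 17/3 ÷ (1/2999) = 50983/3.
6⁵ = 7776 falls short of 50983/3 but 6⁶ = 46656 reaches it, so n = 6.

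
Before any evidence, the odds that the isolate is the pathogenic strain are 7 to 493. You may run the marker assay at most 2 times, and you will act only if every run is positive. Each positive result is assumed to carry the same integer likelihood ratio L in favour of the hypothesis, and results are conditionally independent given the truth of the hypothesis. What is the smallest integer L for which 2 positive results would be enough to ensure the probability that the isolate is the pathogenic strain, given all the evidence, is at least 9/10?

Prior odds = 7/493.
Target odds = 0.9/0.1 = 9.
Need L² ≥ 9 ÷ (7/493) = 4437/7.
25² = 625 < 4437/7 ≤ 676 = 26², so L = 26.

26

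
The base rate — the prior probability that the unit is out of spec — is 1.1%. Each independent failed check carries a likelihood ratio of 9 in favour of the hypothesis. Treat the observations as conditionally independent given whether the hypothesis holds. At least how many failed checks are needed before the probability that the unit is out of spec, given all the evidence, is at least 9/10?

4

Prior odds: 0.011 ÷ 0.989 = 11/989.
Likelihood ratio per failed check = 9.
Target posterior odds = 0.9/0.1 = 9.
Require 9ⁿ ≥ 9 ÷ (11/989) = 8901/11.
9³ = 729 falls short of 8901/11 but 9⁴ = 6561 reaches it, so n = 4.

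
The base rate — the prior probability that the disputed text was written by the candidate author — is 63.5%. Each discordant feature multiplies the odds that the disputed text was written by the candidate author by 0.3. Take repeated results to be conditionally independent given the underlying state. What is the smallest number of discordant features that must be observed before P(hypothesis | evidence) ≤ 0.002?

Prior odds: 0.635 ÷ 0.365 = 127/73.
Likelihood ratio per discordant feature = 0.3.
Target posterior odds = 0.002/0.998 = 1/499.
Need (127/73) × 0.3ⁿ ≤ 1/499, i.e. 0.3ⁿ ≤ 73/63373.
0.3⁵ = 243/100000 is still above 73/63373 but 0.3⁶ = 729/1000000 is at or below it, so n = 6.

6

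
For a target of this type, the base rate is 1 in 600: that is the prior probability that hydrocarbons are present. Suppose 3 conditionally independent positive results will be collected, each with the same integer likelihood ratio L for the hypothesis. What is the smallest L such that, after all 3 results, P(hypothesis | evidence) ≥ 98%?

31

Prior odds = (1/600)/(599/600) = 1/599.
Target odds = 0.98/0.02 = 49.
Need L³ ≥ 49 ÷ (1/599) = 29351.
30³ = 27000 < 29351 ≤ 29791 = 31³, so L = 31.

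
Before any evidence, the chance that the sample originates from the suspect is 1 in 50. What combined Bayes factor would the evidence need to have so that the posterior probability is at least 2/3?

Prior odds = 0.02/0.98 = 1/49.
Target odds = (2/3)/(1/3) = 2.
Required Bayes factor = 2 ÷ (1/49) = 98.

98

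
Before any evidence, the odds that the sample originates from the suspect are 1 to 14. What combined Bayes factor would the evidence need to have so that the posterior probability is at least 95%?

Prior odds = 1/14.
Target odds = 0.95/0.05 = 19.
Required Bayes factor = 19 ÷ (1/14) = 266.

266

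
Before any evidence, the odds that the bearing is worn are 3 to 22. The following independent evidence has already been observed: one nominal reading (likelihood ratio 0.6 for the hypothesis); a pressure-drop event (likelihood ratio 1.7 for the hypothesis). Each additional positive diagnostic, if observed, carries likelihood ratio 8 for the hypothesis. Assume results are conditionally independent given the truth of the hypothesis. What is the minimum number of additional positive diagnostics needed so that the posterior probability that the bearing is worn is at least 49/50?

3

Prior odds = 3/22.
Combined Bayes factor of the evidence already in hand = 0.6 × 1.7 = 1.02.
Odds after that evidence = (3/22) × 1.02 = 153/1100.
Target odds = 0.98/0.02 = 49.
Need 8ⁿ ≥ 49 ÷ (153/1100) = 53900/153.
8² = 64 falls short of 53900/153 but 8³ = 512 reaches it, so n = 3.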